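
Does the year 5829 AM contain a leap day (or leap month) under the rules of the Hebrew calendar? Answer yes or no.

Hebrew year 5829 is year 15 of its 19-year Metonic cycle; leap years are at positions 3, 6, 8, 11, 14, 17, 19, so it is a common year (12 months).

no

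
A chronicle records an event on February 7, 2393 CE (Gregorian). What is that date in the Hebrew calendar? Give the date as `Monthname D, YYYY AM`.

Shevat 25, 6153 AM

Julian Day Number of the source date = 2595123.
Converting JDN 2595123 to the Hebrew calendar gives 25 Shevat 6153 AM.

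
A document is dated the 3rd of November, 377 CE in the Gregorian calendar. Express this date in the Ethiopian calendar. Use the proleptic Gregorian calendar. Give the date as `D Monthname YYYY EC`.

Julian Day Number of the source date = 1859063.
Converting JDN 1859063 to the Ethiopian calendar gives 6 Hidar 370 EC.

6 Hidar 370 EC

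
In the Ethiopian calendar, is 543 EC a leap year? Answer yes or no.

543 mod 4 = 3; in the Ethiopian calendar a year is leap when year mod 4 = 3, so it is a leap year.

yes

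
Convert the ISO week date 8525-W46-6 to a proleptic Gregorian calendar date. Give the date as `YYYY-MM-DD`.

8525-11-17

ISO week 1 of 8525 is the week containing the first Thursday of 8525.
Week 46, day 6 (Saturday) lands on 8525-11-17.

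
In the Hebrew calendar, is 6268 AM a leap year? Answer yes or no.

yes

Hebrew year 6268 is year 17 of its 19-year Metonic cycle; leap years are at positions 3, 6, 8, 11, 14, 17, 19, so it is a leap year (13 months).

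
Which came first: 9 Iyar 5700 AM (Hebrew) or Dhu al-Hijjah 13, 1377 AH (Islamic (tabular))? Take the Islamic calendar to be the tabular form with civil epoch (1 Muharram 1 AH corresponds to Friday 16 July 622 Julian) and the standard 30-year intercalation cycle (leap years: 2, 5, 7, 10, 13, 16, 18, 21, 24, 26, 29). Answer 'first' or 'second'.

First date → JDN 2429767; second date → JDN 2436386.
JDN 2429767 < JDN 2436386, so the first date is earlier.

first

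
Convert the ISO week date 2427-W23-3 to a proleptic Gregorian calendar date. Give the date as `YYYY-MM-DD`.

2427-06-09

ISO week 1 of 2427 is the week containing the first Thursday of 2427.
Week 23, day 3 (Wednesday) lands on 2427-06-09.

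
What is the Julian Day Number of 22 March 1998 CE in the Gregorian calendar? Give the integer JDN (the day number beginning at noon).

2450895

JDN 2400001 is 17 November 1858 CE (Gregorian), MJD 0; the target day is +50894 days from there, so JDN = 2450895.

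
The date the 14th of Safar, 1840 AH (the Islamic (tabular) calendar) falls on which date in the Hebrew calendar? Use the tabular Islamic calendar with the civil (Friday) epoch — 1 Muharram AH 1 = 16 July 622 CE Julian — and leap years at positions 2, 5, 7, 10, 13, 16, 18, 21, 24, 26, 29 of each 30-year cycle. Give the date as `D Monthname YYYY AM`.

Both dates share Julian Day Number 2600163; in the Hebrew calendar that is 14 Kislev 6167 AM.

14 Kislev 6167 AM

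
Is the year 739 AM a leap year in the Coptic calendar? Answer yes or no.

yes

739 mod 4 = 3; in the Coptic calendar a year is leap when year mod 4 = 3, so it is a leap year.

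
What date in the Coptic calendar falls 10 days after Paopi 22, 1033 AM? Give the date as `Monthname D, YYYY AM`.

The starting date is JDN 2202019; 2202019 + 10 = 2202029.
JDN 2202029 corresponds to Hathor 2, 1033 AM.

Hathor 2, 1033 AM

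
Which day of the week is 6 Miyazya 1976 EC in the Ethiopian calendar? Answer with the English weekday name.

Saturday

In the Gregorian calendar this is 14 April 1984 (JDN 2445805).
2445805 ≡ 5 (mod 7); counting from Monday = 0 gives Saturday.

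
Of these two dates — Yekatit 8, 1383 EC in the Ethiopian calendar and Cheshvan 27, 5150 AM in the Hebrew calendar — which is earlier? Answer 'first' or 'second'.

second

The two dates have Julian Day Numbers 2229153 and 2228710 respectively.
Since 2228710 < 2229153, the second date comes first.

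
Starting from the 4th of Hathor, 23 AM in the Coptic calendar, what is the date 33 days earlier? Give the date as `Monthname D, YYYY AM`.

JDN of the 4th of Hathor, 23 AM = 1833128.
1833128 − 33 = 1833095.
JDN 1833095 in the Coptic calendar is Paopi 1, 23 AM.

Paopi 1, 23 AM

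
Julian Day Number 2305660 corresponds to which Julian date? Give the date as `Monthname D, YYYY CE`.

JDN 2305660 is 31 July 1600 in the Gregorian calendar.
In the Julian calendar that day is July 21, 1600 CE.

July 21, 1600 CE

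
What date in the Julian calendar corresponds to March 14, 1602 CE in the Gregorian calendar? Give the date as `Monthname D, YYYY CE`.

For dates in this range the Gregorian date is 10 days ahead of the Julian.
14 March 1602 Gregorian − 10 days → 4 March 1602 Julian.

March 4, 1602 CE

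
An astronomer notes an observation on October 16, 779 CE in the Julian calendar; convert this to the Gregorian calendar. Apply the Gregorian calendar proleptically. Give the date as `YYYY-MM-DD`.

0779-10-20

At this point the Julian calendar is 4 days behind the Gregorian.
16 October 779 Julian + 4 days → 20 October 779 Gregorian.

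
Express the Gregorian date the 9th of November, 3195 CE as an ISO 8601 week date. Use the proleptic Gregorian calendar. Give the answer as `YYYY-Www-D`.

3195-W45-4

The weekday is Thursday (ISO weekday 4).
That Thursday belongs to ISO week 45 of ISO year 3195.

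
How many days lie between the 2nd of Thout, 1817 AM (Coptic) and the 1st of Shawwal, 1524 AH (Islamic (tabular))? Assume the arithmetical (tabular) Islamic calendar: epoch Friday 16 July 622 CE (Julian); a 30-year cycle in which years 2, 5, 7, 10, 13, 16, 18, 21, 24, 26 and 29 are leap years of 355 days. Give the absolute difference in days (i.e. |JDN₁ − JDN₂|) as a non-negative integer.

JDN of the first date = 2488325.
JDN of the second date = 2488406.
|2488406 − 2488325| = 81.

81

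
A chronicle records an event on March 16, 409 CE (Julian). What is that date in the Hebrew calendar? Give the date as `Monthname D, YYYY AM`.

Adar II 12, 4169 AM

Julian Day Number of the source date = 1870520.
Converting JDN 1870520 to the Hebrew calendar gives 12 Adar II 4169 AM.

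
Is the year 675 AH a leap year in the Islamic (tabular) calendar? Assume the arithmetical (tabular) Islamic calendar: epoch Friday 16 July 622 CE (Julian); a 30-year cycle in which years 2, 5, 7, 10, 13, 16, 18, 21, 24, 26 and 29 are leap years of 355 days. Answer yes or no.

no

Year 675 AH is year 15 of its 30-year cycle; leap positions are 2, 5, 7, 10, 13, 16, 18, 21, 24, 26, 29, so it is a common year (354 days).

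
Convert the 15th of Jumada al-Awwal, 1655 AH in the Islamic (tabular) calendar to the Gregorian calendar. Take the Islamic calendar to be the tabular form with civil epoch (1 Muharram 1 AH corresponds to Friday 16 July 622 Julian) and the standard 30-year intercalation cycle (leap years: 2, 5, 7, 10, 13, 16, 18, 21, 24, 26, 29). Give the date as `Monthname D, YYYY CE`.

August 28, 2227 CE

Julian Day Number of the source date = 2534694.
Converting JDN 2534694 to the Gregorian calendar gives 28 August 2227 CE.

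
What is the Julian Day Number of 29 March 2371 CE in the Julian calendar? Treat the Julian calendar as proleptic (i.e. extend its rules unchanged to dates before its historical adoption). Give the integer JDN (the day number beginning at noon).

In the Gregorian calendar the same day is 14 April 2371.
JDN 2299161 is 15 October 1582 CE (Gregorian); the target day is +287992 days from there, so JDN = 2587153.

2587153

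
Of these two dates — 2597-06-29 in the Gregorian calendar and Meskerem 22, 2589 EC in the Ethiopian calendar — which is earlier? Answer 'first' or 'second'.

second

Converting both to JDN: 2669775 vs 2669509; the smaller is the second.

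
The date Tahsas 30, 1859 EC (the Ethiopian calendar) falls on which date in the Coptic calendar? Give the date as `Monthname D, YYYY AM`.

Koiak 30, 1583 AM

The source date corresponds to 7 January 1867 in the Gregorian calendar (JDN 2402974).
That day falls on 30 Koiak 1583 AM in the Coptic calendar.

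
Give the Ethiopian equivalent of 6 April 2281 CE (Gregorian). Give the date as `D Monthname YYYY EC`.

26 Megabit 2273 EC

Julian Day Number of the source date = 2554274.
Converting JDN 2554274 to the Ethiopian calendar gives 26 Megabit 2273 EC.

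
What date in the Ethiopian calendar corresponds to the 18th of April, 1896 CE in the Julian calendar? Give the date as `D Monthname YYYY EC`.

23 Miyazya 1888 EC

Julian Day Number of the source date = 2413680.
Converting JDN 2413680 to the Ethiopian calendar gives 23 Miyazya 1888 EC.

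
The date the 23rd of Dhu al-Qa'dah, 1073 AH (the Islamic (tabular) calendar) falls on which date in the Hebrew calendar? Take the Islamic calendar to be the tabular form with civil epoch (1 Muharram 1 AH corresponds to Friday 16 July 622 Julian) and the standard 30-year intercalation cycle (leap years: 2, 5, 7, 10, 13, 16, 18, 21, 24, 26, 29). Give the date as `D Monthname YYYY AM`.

24 Sivan 5423 AM

Julian Day Number of the source date = 2328638.
Converting JDN 2328638 to the Hebrew calendar gives 24 Sivan 5423 AM.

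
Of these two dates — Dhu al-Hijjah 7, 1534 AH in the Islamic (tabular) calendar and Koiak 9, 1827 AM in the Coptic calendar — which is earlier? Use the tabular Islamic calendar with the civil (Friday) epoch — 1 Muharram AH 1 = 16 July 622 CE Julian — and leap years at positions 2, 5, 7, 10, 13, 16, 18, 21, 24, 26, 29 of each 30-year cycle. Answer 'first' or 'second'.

first

The two dates have Julian Day Numbers 2492015 and 2492074 respectively.
Since 2492015 < 2492074, the first date comes first.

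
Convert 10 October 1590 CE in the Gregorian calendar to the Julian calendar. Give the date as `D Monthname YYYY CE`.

The Julian–Gregorian offset here is 10 days (Julian trailing).
10 October 1590 Gregorian − 10 days → 30 September 1590 Julian.

30 September 1590 CE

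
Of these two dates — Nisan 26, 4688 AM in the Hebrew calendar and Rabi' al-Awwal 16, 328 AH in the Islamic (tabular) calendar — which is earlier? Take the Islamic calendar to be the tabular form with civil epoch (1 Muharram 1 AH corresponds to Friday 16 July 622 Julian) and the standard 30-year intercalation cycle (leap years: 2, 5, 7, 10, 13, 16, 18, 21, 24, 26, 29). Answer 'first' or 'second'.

First date → JDN 2060119; second date → JDN 2064392.
JDN 2060119 < JDN 2064392, so the first date is earlier.

first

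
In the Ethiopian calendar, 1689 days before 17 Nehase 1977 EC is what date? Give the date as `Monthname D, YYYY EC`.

Counting 1689 days back from JDN 2446301 reaches JDN 2444612, which is Tahsas 29, 1973 EC.

Tahsas 29, 1973 EC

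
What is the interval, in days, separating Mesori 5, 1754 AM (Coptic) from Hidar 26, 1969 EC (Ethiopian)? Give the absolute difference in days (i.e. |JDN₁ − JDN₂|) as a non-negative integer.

22529

JDN of the first date = 2465647.
JDN of the second date = 2443118.
|2443118 − 2465647| = 22529.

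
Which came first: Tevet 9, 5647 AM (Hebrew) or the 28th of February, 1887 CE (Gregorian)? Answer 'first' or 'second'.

Converting both to JDN: 2410277 vs 2410331; the smaller is the first.

first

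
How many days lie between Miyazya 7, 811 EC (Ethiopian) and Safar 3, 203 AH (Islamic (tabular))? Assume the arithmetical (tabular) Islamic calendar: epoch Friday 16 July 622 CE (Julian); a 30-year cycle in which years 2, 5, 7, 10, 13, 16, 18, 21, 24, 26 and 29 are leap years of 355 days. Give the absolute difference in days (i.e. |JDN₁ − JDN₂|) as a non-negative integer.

235

First date → JDN 2020289; second date → JDN 2020054.
The interval is |2020289 − 2020054| = 235 days.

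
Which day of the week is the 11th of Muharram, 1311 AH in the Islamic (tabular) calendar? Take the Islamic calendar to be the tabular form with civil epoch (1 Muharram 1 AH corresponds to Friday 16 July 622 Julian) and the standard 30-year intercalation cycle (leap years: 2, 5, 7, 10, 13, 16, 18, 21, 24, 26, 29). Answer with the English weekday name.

This is JDN 2412670 (25 July 1893 Gregorian).
JDN 2412670 mod 7 = 1, and JDN 0 was a Monday, so this is a Tuesday.

Tuesday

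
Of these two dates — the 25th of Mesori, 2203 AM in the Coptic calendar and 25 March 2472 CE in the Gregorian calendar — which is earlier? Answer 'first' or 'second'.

second

Converting both to JDN: 2629664 vs 2624024; the smaller is the second.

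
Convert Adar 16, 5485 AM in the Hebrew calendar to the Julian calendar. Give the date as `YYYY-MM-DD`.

1725-02-18

Both dates share Julian Day Number 2351163; in the Julian calendar that is 18 February 1725 CE.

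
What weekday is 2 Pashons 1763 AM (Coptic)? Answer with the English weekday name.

This is JDN 2468841 (10 May 2047 Gregorian).
Since JDN mod 7 = 4 (0 = Monday), the day is Friday.

Friday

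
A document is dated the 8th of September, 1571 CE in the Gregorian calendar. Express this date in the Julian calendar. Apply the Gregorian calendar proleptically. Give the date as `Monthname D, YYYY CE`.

August 29, 1571 CE

At this point the Julian calendar is 10 days behind the Gregorian.
8 September 1571 Gregorian − 10 days → 29 August 1571 Julian.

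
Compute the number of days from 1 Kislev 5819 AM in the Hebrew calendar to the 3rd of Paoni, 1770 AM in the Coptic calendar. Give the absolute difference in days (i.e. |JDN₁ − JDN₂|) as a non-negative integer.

JDN of the first date = 2473050.
JDN of the second date = 2471429.
|2471429 − 2473050| = 1621.

1621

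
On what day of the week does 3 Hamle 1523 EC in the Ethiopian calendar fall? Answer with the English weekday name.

In the proleptic Gregorian calendar this is 7 July 1531 (JDN 2280433).
2280433 ≡ 1 (mod 7); counting from Monday = 0 gives Tuesday.

Tuesday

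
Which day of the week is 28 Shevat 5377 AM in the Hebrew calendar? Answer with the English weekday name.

Equivalently 3 February 1617 Gregorian, JDN 2311691.
Since JDN mod 7 = 4 (0 = Monday), the day is Friday.

Friday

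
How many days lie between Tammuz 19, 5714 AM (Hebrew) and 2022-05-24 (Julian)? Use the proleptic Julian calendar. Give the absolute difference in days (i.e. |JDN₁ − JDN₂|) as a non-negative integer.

24793

JDN of the first date = 2434944.
JDN of the second date = 2459737.
|2459737 − 2434944| = 24793.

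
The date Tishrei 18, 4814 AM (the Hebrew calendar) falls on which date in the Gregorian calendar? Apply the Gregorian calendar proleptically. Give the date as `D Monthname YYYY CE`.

9 October 1053 CE

Julian Day Number of the source date = 2105942.
Converting JDN 2105942 to the Gregorian calendar gives 9 October 1053 CE.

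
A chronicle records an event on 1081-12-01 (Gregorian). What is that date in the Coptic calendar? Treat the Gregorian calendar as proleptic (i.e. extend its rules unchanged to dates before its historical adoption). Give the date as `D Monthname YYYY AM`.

Both dates share Julian Day Number 2116222; in the Coptic calendar that is 29 Hathor 798 AM.

29 Hathor 798 AM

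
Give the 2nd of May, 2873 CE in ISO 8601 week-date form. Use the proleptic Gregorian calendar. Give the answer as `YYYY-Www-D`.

2873-W18-2

The weekday is Tuesday (ISO weekday 2).
That Tuesday belongs to ISO week 18 of ISO year 2873.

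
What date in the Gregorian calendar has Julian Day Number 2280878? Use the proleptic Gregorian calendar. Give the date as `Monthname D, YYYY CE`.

JDN 2451545 is 1 Jan 2000; 2280878 is −170667 days from there.

September 24, 1532 CE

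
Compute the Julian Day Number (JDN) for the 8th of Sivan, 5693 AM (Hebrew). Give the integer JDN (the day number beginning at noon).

In the Gregorian calendar the same day is 2 June 1933.
JDN 2299161 is 15 October 1582 CE (Gregorian); the target day is +128065 days from there, so JDN = 2427226.

2427226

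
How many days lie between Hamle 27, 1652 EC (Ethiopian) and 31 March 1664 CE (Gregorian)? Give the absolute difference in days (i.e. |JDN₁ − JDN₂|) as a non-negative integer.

1339

JDN of the first date = 2327575.
JDN of the second date = 2328914.
|2328914 − 2327575| = 1339.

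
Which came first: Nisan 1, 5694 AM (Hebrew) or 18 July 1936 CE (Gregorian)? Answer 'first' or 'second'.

first

The two dates have Julian Day Numbers 2427514 and 2428368 respectively.
Since 2427514 < 2428368, the first date comes first.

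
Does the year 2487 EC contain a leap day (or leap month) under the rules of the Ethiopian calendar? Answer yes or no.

yes

2487 mod 4 = 3; in the Ethiopian calendar a year is leap when year mod 4 = 3, so it is a leap year.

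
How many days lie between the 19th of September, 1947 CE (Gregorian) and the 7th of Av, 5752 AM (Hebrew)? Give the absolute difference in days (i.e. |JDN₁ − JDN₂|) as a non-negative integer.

16393

First date → JDN 2432448; second date → JDN 2448841.
The interval is |2432448 − 2448841| = 16393 days.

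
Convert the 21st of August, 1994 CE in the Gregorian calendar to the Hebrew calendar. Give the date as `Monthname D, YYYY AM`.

Elul 14, 5754 AM

Both dates share Julian Day Number 2449586; in the Hebrew calendar that is 14 Elul 5754 AM.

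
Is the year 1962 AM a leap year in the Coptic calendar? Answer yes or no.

1962 mod 4 = 2; in the Coptic calendar a year is leap when year mod 4 = 3, so it is a common year.

no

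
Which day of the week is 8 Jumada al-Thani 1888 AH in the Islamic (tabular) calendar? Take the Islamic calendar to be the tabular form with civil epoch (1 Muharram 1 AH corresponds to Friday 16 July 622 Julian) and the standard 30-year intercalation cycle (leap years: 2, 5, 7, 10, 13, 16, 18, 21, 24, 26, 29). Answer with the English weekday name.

This is JDN 2617285 (12 October 2453 Gregorian).
2617285 ≡ 6 (mod 7); counting from Monday = 0 gives Sunday.

Sunday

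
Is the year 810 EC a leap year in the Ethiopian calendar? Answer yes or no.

810 mod 4 = 2; in the Ethiopian calendar a year is leap when year mod 4 = 3, so it is a common year.

no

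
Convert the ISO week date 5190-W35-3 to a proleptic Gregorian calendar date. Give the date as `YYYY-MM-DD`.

5190-08-29

ISO week 1 of 5190 is the week containing the first Thursday of 5190.
Week 35, day 3 (Wednesday) lands on 5190-08-29.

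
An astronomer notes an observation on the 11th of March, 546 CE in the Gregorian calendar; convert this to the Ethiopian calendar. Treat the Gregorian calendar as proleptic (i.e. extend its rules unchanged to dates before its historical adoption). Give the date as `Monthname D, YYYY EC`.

Both dates share Julian Day Number 1920552; in the Ethiopian calendar that is 13 Megabit 538 EC.

Megabit 13, 538 EC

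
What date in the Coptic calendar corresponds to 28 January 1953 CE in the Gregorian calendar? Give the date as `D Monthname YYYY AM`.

Julian Day Number of the source date = 2434406.
Converting JDN 2434406 to the Coptic calendar gives 20 Tobi 1669 AM.

20 Tobi 1669 AM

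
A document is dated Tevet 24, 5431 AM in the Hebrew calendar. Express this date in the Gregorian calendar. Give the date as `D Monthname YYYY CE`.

6 January 1671 CE

Both dates share Julian Day Number 2331386; in the Gregorian calendar that is 6 January 1671 CE.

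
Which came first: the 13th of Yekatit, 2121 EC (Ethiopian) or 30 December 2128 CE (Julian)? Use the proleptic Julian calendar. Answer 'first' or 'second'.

second

Converting both to JDN: 2498713 vs 2498674; the smaller is the second.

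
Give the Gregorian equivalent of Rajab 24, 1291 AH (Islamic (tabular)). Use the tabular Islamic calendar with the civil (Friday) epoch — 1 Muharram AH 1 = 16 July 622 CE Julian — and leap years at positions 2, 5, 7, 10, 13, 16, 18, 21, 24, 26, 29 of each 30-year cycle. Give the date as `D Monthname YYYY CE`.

6 September 1874 CE

Both dates share Julian Day Number 2405773; in the Gregorian calendar that is 6 September 1874 CE.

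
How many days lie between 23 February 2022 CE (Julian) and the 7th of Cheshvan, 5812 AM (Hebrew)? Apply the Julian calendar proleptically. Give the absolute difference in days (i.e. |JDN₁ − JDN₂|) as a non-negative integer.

10811

JDN of the first date = 2459647.
JDN of the second date = 2470458.
|2470458 − 2459647| = 10811.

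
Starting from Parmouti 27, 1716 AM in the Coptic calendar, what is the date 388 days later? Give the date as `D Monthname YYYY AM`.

20 Pashons 1717 AM

Counting 388 days forward from JDN 2451670 reaches JDN 2452058, which is 20 Pashons 1717 AM.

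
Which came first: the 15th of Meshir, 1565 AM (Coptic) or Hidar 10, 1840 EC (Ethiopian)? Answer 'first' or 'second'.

second

Converting both to JDN: 2396445 vs 2395985; the smaller is the second.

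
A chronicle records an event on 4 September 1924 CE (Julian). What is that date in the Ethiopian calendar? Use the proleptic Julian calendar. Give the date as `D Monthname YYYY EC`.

7 Meskerem 1917 EC

Both dates share Julian Day Number 2424046; in the Ethiopian calendar that is 7 Meskerem 1917 EC.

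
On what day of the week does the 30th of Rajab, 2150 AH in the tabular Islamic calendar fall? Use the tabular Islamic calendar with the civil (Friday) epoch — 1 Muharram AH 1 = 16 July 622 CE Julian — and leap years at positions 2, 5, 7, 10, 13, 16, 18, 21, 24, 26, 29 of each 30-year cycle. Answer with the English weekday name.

Friday

This is JDN 2710180 (14 February 2708 Gregorian).
JDN 2710180 mod 7 = 4, and JDN 0 was a Monday, so this is a Friday.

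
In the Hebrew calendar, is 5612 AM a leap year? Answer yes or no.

Hebrew year 5612 is year 7 of its 19-year Metonic cycle; leap years are at positions 3, 6, 8, 11, 14, 17, 19, so it is a common year (12 months).

no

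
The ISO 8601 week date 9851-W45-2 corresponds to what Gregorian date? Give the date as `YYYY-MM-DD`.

9851-11-04

ISO week 1 of 9851 is the week containing the first Thursday of 9851.
Week 45, day 2 (Tuesday) lands on 9851-11-04.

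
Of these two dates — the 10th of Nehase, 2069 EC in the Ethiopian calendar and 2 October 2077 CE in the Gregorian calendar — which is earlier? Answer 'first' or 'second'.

first

First date → JDN 2479897; second date → JDN 2479944.
JDN 2479897 < JDN 2479944, so the first date is earlier.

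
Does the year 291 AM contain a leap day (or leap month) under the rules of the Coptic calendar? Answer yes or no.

291 mod 4 = 3; in the Coptic calendar a year is leap when year mod 4 = 3, so it is a leap year.

yes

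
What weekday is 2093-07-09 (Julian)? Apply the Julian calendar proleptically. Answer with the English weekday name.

This is JDN 2485716 (22 July 2093 Gregorian).
Since JDN mod 7 = 2 (0 = Monday), the day is Wednesday.

Wednesday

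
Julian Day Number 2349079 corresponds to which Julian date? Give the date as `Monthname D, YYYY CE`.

June 6, 1719 CE

The Gregorian equivalent of JDN 2349079 is 17 June 1719.
In the Julian calendar that day is June 6, 1719 CE.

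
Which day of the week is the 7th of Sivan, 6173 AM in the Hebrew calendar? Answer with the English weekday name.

In the Gregorian calendar this is 6 June 2413 (JDN 2602547).
JDN 2602547 mod 7 = 3, and JDN 0 was a Monday, so this is a Thursday.

Thursday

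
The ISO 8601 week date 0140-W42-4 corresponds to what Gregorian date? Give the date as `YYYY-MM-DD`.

0140-10-20

ISO week 1 of 140 is the week containing the first Thursday of 140.
Week 42, day 4 (Thursday) lands on 0140-10-20.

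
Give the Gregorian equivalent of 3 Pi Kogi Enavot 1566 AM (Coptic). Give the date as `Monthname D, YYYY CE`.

Julian Day Number of the source date = 2397008.
Converting JDN 2397008 to the Gregorian calendar gives 7 September 1850 CE.

September 7, 1850 CE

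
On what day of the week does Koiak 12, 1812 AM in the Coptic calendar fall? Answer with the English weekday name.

Equivalently 22 December 2095 Gregorian, JDN 2486599.
Since JDN mod 7 = 3 (0 = Monday), the day is Thursday.

Thursday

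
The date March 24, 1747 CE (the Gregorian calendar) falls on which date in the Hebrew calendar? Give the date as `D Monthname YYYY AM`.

Both dates share Julian Day Number 2359221; in the Hebrew calendar that is 13 Nisan 5507 AM.

13 Nisan 5507 AM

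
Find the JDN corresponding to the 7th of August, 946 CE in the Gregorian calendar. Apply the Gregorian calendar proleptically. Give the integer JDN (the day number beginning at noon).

JDN 2400001 is 17 November 1858 CE (Gregorian), MJD 0; the target day is −333203 days from there, so JDN = 2066798.

2066798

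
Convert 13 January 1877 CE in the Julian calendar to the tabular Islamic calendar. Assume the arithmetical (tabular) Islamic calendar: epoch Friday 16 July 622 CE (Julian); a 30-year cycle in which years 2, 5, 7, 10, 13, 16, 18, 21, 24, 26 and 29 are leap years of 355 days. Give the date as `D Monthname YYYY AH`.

The source date corresponds to 25 January 1877 in the Gregorian calendar (JDN 2406645).
That day falls on 10 Muharram 1294 AH in the tabular Islamic calendar.

10 Muharram 1294 AH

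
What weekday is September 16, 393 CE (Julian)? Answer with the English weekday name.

Equivalently 17 September 393 Gregorian, JDN 1864860.
JDN 1864860 mod 7 = 4, and JDN 0 was a Monday, so this is a Friday.

Friday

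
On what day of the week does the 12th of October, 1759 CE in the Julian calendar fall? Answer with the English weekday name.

In the Gregorian calendar this is 23 October 1759 (JDN 2363817).
Since JDN mod 7 = 1 (0 = Monday), the day is Tuesday.

Tuesday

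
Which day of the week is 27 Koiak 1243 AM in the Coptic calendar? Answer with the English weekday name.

This is JDN 2278786 (2 January 1527 Gregorian).
JDN 2278786 mod 7 = 6, and JDN 0 was a Monday, so this is a Sunday.

Sunday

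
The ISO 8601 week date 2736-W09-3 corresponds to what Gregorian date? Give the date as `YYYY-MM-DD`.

ISO week 1 of 2736 is the week containing the first Thursday of 2736.
Week 9, day 3 (Wednesday) lands on 2736-02-26.

2736-02-26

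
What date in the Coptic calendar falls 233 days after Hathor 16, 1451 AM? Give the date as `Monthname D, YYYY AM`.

Counting 233 days forward from JDN 2354717 reaches JDN 2354950, which is Epip 9, 1451 AM.

Epip 9, 1451 AM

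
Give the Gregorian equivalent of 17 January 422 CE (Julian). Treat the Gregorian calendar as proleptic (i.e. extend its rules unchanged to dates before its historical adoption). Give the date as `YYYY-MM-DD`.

At this point the Julian calendar is 1 day behind the Gregorian.
17 January 422 Julian + 1 day → 18 January 422 Gregorian.

0422-01-18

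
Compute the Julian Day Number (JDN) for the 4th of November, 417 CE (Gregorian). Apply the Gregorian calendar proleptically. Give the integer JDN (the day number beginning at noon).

JDN 2451545 is 1 January 2000 CE (Gregorian); the target day is −577871 days from there, so JDN = 1873674.

1873674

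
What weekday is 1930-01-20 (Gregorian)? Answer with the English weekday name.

Monday

JDN 2425997 mod 7 = 0, and JDN 0 was a Monday, so this is a Monday.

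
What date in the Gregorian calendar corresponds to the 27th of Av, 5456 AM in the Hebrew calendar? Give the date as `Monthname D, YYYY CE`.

Julian Day Number of the source date = 2340749.
Converting JDN 2340749 to the Gregorian calendar gives 25 August 1696 CE.

August 25, 1696 CE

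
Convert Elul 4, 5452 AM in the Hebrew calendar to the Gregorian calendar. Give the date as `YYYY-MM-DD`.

Both dates share Julian Day Number 2339279; in the Gregorian calendar that is 16 August 1692 CE.

1692-08-16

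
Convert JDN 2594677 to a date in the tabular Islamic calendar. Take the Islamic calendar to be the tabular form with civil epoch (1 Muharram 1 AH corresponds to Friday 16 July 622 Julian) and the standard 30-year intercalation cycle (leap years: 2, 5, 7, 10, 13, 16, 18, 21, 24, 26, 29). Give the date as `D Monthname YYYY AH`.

The Gregorian equivalent of JDN 2594677 is 19 November 2391.
In the tabular Islamic calendar that day is 21 Sha'ban 1824 AH.

21 Sha'ban 1824 AH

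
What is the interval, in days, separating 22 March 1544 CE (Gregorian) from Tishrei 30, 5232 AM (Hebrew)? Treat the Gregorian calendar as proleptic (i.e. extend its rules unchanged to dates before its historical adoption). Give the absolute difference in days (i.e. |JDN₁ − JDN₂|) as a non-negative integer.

26447

First date → JDN 2285075; second date → JDN 2258628.
The interval is |2285075 − 2258628| = 26447 days.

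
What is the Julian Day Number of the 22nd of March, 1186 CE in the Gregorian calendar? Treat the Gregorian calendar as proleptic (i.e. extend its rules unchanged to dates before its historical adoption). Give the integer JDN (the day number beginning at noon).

JDN 2451545 is 1 January 2000 CE (Gregorian); the target day is −297227 days from there, so JDN = 2154318.

2154318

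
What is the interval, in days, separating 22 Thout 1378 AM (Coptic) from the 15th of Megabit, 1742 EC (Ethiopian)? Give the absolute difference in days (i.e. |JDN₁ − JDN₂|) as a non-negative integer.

32315

JDN of the first date = 2328000.
JDN of the second date = 2360315.
|2360315 − 2328000| = 32315.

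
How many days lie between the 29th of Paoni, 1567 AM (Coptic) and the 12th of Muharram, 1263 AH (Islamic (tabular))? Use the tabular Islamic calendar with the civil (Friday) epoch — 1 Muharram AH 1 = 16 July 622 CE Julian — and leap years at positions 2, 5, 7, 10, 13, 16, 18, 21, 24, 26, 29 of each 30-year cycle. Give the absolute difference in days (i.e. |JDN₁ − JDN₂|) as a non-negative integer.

1647

JDN of the first date = 2397309.
JDN of the second date = 2395662.
|2395662 − 2397309| = 1647.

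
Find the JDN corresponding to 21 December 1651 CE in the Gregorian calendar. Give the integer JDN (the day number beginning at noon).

JDN 2451545 is 1 January 2000 CE (Gregorian); the target day is −127115 days from there, so JDN = 2324430.

2324430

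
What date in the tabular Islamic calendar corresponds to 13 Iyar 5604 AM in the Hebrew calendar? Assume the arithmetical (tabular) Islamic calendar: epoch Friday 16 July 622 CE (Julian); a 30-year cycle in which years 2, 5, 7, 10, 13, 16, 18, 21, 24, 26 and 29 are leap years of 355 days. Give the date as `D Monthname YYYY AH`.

13 Rabi' al-Thani 1260 AH

The source date corresponds to 2 May 1844 in the Gregorian calendar (JDN 2394689).
That day falls on 13 Rabi' al-Thani 1260 AH in the tabular Islamic calendar.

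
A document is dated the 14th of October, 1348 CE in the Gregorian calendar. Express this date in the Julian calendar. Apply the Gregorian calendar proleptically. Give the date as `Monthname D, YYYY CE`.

For dates in this range the Gregorian date is 8 days ahead of the Julian.
14 October 1348 Gregorian − 8 days → 6 October 1348 Julian.

October 6, 1348 CE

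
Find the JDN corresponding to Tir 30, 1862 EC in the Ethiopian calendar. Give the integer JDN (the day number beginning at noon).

2404100

Equivalently 6 February 1870 (Gregorian).
JDN 2299161 is 15 October 1582 CE (Gregorian); the target day is +104939 days from there, so JDN = 2404100.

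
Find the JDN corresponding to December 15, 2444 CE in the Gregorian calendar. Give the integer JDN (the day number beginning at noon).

JDN 2299161 is 15 October 1582 CE (Gregorian); the target day is +314901 days from there, so JDN = 2614062.

2614062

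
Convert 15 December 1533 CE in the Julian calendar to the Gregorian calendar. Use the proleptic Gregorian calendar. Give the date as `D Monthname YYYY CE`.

25 December 1533 CE

At this point the Julian calendar is 10 days behind the Gregorian.
15 December 1533 Julian + 10 days → 25 December 1533 Gregorian.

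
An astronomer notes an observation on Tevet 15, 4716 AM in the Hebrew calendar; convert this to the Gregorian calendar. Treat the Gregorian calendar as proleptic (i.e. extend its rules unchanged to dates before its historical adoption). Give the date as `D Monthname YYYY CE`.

Both dates share Julian Day Number 2070237; in the Gregorian calendar that is 6 January 956 CE.

6 January 956 CE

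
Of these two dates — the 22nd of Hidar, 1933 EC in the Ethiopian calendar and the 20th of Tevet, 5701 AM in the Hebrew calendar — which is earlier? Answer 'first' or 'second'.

The two dates have Julian Day Numbers 2429965 and 2430014 respectively.
Since 2429965 < 2430014, the first date comes first.

first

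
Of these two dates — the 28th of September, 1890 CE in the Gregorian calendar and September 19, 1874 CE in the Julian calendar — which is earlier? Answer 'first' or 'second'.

second

The two dates have Julian Day Numbers 2411639 and 2405798 respectively.
Since 2405798 < 2411639, the second date comes first.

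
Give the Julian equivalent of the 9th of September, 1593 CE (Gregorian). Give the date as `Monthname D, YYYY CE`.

August 30, 1593 CE

The Julian–Gregorian offset here is 10 days (Julian trailing).
9 September 1593 Gregorian − 10 days → 30 August 1593 Julian.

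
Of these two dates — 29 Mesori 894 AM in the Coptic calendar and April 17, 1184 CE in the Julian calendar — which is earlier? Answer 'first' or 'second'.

The two dates have Julian Day Numbers 2151556 and 2153621 respectively.
Since 2151556 < 2153621, the first date comes first.

first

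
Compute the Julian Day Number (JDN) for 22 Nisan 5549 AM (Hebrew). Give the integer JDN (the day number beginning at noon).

2374587

In the Gregorian calendar the same day is 18 April 1789.
JDN 2451545 is 1 January 2000 CE (Gregorian); the target day is −76958 days from there, so JDN = 2374587.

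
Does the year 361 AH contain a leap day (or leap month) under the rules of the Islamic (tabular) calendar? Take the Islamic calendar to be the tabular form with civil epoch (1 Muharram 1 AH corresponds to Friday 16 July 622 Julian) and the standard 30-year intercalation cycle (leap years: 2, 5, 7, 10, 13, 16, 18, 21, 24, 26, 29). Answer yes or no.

Year 361 AH is year 1 of its 30-year cycle; leap positions are 2, 5, 7, 10, 13, 16, 18, 21, 24, 26, 29, so it is a common year (354 days).

no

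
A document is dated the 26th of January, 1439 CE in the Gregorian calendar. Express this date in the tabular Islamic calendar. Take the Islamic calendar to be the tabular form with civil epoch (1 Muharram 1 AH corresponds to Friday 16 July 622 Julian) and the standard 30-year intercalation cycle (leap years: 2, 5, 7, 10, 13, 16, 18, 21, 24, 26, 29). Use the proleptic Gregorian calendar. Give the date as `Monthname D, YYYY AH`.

Julian Day Number of the source date = 2246669.
Converting JDN 2246669 to the tabular Islamic calendar gives 1 Sha'ban 842 AH.

Sha'ban 1, 842 AH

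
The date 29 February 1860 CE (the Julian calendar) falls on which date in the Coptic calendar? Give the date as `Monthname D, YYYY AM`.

Paremhat 4, 1576 AM

The source date corresponds to 12 March 1860 in the Gregorian calendar (JDN 2400482).
That day falls on 4 Paremhat 1576 AM in the Coptic calendar.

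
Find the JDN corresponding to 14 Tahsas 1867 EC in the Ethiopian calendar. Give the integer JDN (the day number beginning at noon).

Equivalently 22 December 1874 (Gregorian).
JDN 2400001 is 17 November 1858 CE (Gregorian), MJD 0; the target day is +5879 days from there, so JDN = 2405880.

2405880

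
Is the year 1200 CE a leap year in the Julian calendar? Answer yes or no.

1200 mod 4 = 0, so it is a leap year in the Julian calendar.

yes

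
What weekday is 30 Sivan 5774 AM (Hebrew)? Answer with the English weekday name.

Equivalently 28 June 2014 Gregorian, JDN 2456837.
2456837 ≡ 5 (mod 7); counting from Monday = 0 gives Saturday.

Saturday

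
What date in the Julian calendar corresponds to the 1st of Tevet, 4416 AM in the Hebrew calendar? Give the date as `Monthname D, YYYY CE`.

December 4, 655 CE

The source date corresponds to 7 December 655 in the proleptic Gregorian calendar (JDN 1960634).
That day falls on 4 December 655 CE in the Julian calendar.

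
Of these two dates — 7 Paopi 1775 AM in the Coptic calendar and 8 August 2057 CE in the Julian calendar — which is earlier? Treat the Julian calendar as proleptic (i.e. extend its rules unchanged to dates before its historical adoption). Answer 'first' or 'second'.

The two dates have Julian Day Numbers 2473019 and 2472597 respectively.
Since 2472597 < 2473019, the second date comes first.

second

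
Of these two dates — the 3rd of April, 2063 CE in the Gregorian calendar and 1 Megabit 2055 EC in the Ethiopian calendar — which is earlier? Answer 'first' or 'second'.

second

First date → JDN 2474648; second date → JDN 2474624.
JDN 2474624 < JDN 2474648, so the second date is earlier.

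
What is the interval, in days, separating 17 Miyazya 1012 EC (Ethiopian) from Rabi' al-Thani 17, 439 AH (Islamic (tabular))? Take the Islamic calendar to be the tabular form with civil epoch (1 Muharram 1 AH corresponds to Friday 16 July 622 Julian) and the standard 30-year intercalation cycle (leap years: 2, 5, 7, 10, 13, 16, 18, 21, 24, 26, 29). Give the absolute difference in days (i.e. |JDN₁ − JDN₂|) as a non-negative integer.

10043

JDN of the first date = 2093715.
JDN of the second date = 2103758.
|2103758 − 2093715| = 10043.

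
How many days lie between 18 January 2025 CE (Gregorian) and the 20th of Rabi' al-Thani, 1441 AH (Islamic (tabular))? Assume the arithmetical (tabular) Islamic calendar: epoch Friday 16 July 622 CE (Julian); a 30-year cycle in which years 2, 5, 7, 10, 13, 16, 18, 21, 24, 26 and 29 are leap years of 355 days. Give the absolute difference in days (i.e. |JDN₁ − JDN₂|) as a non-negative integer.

1858

JDN of the first date = 2460694.
JDN of the second date = 2458836.
|2458836 − 2460694| = 1858.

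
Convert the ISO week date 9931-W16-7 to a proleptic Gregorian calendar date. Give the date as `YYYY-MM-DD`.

ISO week 1 of 9931 is the week containing the first Thursday of 9931.
Week 16, day 7 (Sunday) lands on 9931-04-19.

9931-04-19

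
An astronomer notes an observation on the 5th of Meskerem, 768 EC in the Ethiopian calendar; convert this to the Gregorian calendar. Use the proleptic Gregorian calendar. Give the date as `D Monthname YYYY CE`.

Both dates share Julian Day Number 2004372; in the Gregorian calendar that is 7 September 775 CE.

7 September 775 CE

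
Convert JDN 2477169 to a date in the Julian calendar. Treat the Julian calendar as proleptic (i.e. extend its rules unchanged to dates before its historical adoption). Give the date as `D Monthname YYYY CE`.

13 February 2070 CE

JDN 2477169 is 26 February 2070 in the Gregorian calendar.
In the Julian calendar that day is 13 February 2070 CE.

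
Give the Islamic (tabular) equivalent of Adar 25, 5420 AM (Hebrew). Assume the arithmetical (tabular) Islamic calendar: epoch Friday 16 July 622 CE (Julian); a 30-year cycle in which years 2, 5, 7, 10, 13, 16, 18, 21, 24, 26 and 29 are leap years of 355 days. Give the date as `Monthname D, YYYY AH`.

The source date corresponds to 8 March 1660 in the Gregorian calendar (JDN 2327430).
That day falls on 25 Jumada al-Thani 1070 AH in the tabular Islamic calendar.

Jumada al-Thani 25, 1070 AH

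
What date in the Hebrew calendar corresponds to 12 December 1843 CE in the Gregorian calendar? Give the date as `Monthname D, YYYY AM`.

Kislev 19, 5604 AM

Julian Day Number of the source date = 2394547.
Converting JDN 2394547 to the Hebrew calendar gives 19 Kislev 5604 AM.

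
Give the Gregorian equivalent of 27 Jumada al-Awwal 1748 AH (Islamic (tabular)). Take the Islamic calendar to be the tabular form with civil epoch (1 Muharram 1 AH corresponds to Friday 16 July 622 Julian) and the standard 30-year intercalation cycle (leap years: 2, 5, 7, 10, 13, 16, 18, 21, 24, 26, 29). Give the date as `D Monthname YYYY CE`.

Julian Day Number of the source date = 2567663.
Converting JDN 2567663 to the Gregorian calendar gives 3 December 2317 CE.

3 December 2317 CE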